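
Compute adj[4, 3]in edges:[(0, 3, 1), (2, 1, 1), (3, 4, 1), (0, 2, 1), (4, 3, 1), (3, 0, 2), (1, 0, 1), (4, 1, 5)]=1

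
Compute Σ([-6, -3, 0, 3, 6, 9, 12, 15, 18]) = (-6) + (-3) + 0 + 3 + 6 + 9 + 12 + 15 + 18
= 54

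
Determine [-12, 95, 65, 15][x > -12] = [95, 65, 15]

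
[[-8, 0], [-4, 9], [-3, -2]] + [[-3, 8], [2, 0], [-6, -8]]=[[-11, 8], [-2, 9], [-9, -10]]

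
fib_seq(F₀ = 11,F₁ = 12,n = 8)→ [11, 12, 23, 35, 58, 93, 151, 244]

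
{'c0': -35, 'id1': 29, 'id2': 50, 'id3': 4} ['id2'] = 50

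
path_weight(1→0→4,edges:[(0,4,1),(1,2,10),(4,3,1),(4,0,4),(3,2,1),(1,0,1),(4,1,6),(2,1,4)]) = 2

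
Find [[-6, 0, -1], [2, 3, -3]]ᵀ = [[-6, 2], [0, 3], [-1, -3]]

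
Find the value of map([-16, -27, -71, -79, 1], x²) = [256, 729, 5041, 6241, 1]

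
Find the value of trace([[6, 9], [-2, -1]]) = 5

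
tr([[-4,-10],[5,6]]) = 2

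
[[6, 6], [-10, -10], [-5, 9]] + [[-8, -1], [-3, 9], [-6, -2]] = [[-2, 5], [-13, -1], [-11, 7]]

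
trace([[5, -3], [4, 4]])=9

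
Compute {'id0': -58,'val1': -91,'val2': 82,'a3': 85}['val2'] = 82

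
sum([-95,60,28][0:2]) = slice → [-95, 60]
(-95) + 60
= -35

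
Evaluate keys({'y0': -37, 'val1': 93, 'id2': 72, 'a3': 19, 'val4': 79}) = ['y0', 'val1', 'id2', 'a3', 'val4']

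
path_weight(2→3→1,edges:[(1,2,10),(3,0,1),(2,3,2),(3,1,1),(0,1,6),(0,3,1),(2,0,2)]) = 3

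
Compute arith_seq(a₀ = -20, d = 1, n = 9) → [-20, -19, -18, -17, -16, -15, -14, -13, -12]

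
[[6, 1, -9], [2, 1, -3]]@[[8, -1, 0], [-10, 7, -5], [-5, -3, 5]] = C[0][0] = (6)*(8) + (1)*(-10) + (-9)*(-5) = 83
C[0][1] = (6)*(-1) + (1)*(7) + (-9)*(-3) = 28
C[0][2] = (6)*(0) + (1)*(-5) + (-9)*(5) = -50
C[1][0] = (2)*(8) + (1)*(-10) + (-3)*(-5) = 21
C[1][1] = (2)*(-1) + (1)*(7) + (-3)*(-3) = 14
C[1][2] = (2)*(0) + (1)*(-5) + (-3)*(5) = -20
= [[83, 28, -50], [21, 14, -20]]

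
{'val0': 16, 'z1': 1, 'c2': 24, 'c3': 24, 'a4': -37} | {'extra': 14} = {'val0': 16, 'z1': 1, 'c2': 24, 'c3': 24, 'a4': -37, 'extra': 14}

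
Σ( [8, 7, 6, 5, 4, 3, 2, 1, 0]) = 8 + 7 + 6 + 5 + 4 + 3 + 2 + 1 + 0
= 36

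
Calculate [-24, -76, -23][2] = -23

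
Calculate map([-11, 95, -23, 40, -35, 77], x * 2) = -11*2=-22, 95*2=190, -23*2=-46, 40*2=80, -35*2=-70, 77*2=154
= [-22, 190, -46, 80, -70, 154]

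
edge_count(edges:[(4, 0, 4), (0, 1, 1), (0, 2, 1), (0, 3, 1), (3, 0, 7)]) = 5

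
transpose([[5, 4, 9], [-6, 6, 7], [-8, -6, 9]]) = [[5, -6, -8], [4, 6, -6], [9, 7, 9]]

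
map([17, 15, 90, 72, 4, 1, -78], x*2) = 17*2=34, 15*2=30, 90*2=180, 72*2=144, 4*2=8, 1*2=2, -78*2=-156
= [34, 30, 180, 144, 8, 2, -156]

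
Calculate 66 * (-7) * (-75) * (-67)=-2321550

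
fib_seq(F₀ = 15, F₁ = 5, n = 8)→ F_2 = F_1 + F_0 = 20
F_3 = F_2 + F_1 = 25
F_4 = F_3 + F_2 = 45
...
= [15, 5, 20, 25, 45, 70, 115, 185]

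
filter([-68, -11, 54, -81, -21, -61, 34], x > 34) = [54]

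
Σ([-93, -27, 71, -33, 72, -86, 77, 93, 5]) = (-93) + (-27) + 71 + (-33) + 72 + (-86) + 77 + 93 + 5
= 79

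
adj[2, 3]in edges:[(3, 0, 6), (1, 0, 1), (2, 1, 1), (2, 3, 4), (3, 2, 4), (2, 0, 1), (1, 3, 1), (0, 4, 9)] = 4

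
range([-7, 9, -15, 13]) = 28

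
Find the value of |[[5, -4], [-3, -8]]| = -52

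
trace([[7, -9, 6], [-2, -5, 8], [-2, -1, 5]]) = 7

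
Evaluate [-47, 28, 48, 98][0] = -47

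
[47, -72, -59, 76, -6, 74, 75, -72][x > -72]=keep x where x > -72: 47✓, -72✗, -59✓, 76✓, -6✓, 74✓, 75✓, -72✗
= [47, -59, 76, -6, 74, 75]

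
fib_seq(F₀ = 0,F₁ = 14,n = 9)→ F_2 = F_1 + F_0 = 14
F_3 = F_2 + F_1 = 28
F_4 = F_3 + F_2 = 42
...
= [0, 14, 14, 28, 42, 70, 112, 182, 294]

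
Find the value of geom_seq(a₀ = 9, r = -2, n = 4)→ [9, -18, 36, -72]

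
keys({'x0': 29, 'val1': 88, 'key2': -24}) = ['x0', 'val1', 'key2']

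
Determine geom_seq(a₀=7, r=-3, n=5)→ [7, -21, 63, -189, 567]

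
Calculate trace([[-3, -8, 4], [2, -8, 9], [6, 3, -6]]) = diagonal: (-3) + (-8) + (-6)
= -17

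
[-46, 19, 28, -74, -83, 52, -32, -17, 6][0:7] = [-46, 19, 28, -74, -83, 52, -32]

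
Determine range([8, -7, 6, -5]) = 15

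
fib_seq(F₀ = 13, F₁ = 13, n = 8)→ F_2 = F_1 + F_0 = 26
F_3 = F_2 + F_1 = 39
F_4 = F_3 + F_2 = 65
...
= [13, 13, 26, 39, 65, 104, 169, 273]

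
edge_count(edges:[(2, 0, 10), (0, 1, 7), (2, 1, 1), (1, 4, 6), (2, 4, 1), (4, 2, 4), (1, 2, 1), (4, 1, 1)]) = 8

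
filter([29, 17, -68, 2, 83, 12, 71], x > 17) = keep x where x > 17: 29✓, 17✗, -68✗, 2✗, 83✓, 12✗, 71✓
= [29, 83, 71]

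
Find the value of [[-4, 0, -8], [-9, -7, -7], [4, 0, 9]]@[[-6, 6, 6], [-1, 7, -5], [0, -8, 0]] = C[0][0] = (-4)*(-6) + (0)*(-1) + (-8)*(0) = 24
C[0][1] = (-4)*(6) + (0)*(7) + (-8)*(-8) = 40
C[0][2] = (-4)*(6) + (0)*(-5) + (-8)*(0) = -24
C[1][0] = (-9)*(-6) + (-7)*(-1) + (-7)*(0) = 61
C[1][1] = (-9)*(6) + (-7)*(7) + (-7)*(-8) = -47
C[1][2] = (-9)*(6) + (-7)*(-5) + (-7)*(0) = -19
... (3 more cells)
= [[24, 40, -24], [61, -47, -19], [-24, -48, 24]]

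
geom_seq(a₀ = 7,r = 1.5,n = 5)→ a_0 = 7*1.5^0 = 7.0
a_1 = 7*1.5^1 = 10.5
a_2 = 7*1.5^2 = 15.75
...
= [7.0, 10.5, 15.75, 23.625, 35.4375]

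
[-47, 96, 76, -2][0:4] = [-47, 96, 76, -2]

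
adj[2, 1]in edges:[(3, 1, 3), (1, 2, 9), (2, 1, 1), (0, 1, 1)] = 1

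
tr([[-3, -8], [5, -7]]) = diagonal: (-3) + (-7)
= -10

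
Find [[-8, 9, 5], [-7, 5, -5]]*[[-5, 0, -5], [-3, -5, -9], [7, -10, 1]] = [[48, -95, -36], [-15, 25, -15]]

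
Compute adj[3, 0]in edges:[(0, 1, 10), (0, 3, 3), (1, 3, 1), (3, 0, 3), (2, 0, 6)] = 3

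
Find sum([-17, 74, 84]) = (-17) + 74 + 84
= 141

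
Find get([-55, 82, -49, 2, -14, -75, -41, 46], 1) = 82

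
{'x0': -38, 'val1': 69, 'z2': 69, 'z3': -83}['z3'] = -83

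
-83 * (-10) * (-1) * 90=-74700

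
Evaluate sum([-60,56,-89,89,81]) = (-60) + 56 + (-89) + 89 + 81
= 77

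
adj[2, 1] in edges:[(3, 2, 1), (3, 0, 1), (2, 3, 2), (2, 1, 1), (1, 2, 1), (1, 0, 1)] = 1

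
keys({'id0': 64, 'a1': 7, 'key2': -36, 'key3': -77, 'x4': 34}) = ['id0', 'a1', 'key2', 'key3', 'x4']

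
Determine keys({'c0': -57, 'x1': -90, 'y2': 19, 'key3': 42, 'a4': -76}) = ['c0', 'x1', 'y2', 'key3', 'a4']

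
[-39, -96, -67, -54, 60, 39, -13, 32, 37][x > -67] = keep x where x > -67: -39✓, -96✗, -67✗, -54✓, 60✓, 39✓, -13✓, 32✓, 37✓
= [-39, -54, 60, 39, -13, 32, 37]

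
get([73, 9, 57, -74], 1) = 9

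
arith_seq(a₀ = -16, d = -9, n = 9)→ [-16, -25, -34, -43, -52, -61, -70, -79, -88]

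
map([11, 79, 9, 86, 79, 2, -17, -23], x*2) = [22, 158, 18, 172, 158, 4, -34, -46]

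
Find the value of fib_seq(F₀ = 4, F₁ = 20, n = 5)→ F_2 = F_1 + F_0 = 24
F_3 = F_2 + F_1 = 44
F_4 = F_3 + F_2 = 68
= [4, 20, 24, 44, 68]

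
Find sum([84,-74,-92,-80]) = -162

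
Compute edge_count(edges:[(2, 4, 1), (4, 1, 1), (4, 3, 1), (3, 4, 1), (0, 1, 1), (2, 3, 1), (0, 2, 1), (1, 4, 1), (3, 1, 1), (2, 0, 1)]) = 10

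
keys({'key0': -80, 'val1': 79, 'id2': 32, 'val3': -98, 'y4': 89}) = ['key0', 'val1', 'id2', 'val3', 'y4']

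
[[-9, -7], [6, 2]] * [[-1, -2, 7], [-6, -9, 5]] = [[51, 81, -98], [-18, -30, 52]]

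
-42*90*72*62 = -16873920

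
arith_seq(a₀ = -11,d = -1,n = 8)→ a_0 = -11 + 0*-1 = -11
a_1 = -11 + 1*-1 = -12
a_2 = -11 + 2*-1 = -13
...
= [-11, -12, -13, -14, -15, -16, -17, -18]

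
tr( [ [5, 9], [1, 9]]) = diagonal: 5 + 9
= 14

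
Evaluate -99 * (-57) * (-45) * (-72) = 18283320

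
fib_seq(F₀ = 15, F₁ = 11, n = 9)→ F_2 = F_1 + F_0 = 26
F_3 = F_2 + F_1 = 37
F_4 = F_3 + F_2 = 63
...
= [15, 11, 26, 37, 63, 100, 163, 263, 426]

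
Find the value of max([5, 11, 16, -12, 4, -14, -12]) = 16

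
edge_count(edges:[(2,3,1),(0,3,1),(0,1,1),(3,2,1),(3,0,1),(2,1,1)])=6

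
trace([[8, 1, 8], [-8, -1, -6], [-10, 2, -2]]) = diagonal: 8 + (-1) + (-2)
= 5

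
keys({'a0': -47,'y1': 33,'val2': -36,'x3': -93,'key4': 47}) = ['a0', 'y1', 'val2', 'x3', 'key4']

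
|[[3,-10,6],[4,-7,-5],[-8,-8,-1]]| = -1067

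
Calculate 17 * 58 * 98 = 96628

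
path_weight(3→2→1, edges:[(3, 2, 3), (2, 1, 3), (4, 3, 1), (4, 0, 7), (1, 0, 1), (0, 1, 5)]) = 6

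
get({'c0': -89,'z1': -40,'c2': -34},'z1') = -40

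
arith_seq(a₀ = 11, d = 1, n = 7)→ [11, 12, 13, 14, 15, 16, 17]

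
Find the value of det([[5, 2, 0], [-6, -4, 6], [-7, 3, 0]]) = -174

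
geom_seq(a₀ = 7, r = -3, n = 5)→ [7, -21, 63, -189, 567]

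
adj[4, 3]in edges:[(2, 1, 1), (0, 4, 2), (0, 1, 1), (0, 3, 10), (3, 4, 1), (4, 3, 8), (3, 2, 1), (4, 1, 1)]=8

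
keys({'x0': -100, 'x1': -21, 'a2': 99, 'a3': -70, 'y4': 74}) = ['x0', 'x1', 'a2', 'a3', 'y4']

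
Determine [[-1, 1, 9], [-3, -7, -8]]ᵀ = [[-1, -3], [1, -7], [9, -8]]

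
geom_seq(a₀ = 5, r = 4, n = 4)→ a_0 = 5*4^0 = 5
a_1 = 5*4^1 = 20
a_2 = 5*4^2 = 80
...
= [5, 20, 80, 320]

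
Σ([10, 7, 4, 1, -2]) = 10 + 7 + 4 + 1 + (-2)
= 20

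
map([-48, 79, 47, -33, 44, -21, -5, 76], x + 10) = [-38, 89, 57, -23, 54, -11, 5, 86]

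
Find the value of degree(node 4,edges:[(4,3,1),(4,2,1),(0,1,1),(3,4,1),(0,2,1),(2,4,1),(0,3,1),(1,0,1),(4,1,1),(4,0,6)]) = 6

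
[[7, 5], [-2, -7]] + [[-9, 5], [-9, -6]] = [[-2, 10], [-11, -13]]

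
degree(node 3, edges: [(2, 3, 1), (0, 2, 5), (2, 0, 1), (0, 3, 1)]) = incident: (2,3), (0,3)
= 2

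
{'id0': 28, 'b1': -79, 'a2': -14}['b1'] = -79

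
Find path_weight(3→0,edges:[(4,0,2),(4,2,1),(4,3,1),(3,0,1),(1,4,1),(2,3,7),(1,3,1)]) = 1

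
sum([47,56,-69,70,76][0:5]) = slice → [47, 56, -69, 70, 76]
47 + 56 + (-69) + 70 + 76
= 180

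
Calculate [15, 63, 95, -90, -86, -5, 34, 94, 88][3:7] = [-90, -86, -5, 34]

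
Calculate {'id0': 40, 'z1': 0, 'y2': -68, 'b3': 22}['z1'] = 0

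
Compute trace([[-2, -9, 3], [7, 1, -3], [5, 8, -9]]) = diagonal: (-2) + 1 + (-9)
= -10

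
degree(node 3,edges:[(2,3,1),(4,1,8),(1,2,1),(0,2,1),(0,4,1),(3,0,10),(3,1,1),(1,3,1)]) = 4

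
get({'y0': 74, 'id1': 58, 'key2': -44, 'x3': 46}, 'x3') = 46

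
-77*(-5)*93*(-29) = -1038345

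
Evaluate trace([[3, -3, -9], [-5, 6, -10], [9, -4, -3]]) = diagonal: 3 + 6 + (-3)
= 6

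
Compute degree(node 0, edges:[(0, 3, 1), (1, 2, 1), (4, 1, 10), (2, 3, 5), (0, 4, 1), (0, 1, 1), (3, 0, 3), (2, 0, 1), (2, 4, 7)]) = incident: (0,3), (0,4), (0,1), (3,0), (2,0)
= 5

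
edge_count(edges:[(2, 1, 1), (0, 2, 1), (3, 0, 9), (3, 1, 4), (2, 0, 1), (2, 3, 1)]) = 6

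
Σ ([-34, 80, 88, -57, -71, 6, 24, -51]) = -15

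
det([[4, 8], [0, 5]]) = 20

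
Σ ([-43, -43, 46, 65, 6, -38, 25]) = (-43) + (-43) + 46 + 65 + 6 + (-38) + 25
= 18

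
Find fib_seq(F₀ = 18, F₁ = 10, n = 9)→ F_2 = F_1 + F_0 = 28
F_3 = F_2 + F_1 = 38
F_4 = F_3 + F_2 = 66
...
= [18, 10, 28, 38, 66, 104, 170, 274, 444]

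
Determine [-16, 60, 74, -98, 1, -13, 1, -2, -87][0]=-16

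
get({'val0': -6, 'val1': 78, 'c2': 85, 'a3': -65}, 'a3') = -65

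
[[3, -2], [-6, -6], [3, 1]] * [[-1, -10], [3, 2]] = C[0][0] = (3)*(-1) + (-2)*(3) = -9
C[0][1] = (3)*(-10) + (-2)*(2) = -34
C[1][0] = (-6)*(-1) + (-6)*(3) = -12
C[1][1] = (-6)*(-10) + (-6)*(2) = 48
C[2][0] = (3)*(-1) + (1)*(3) = 0
C[2][1] = (3)*(-10) + (1)*(2) = -28
= [[-9, -34], [-12, 48], [0, -28]]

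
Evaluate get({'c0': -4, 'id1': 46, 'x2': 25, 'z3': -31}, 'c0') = -4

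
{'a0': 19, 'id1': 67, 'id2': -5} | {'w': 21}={'a0': 19, 'id1': 67, 'id2': -5, 'w': 21}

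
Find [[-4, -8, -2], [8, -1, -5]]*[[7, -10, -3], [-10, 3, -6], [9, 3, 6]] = [[34, 10, 48], [21, -98, -48]]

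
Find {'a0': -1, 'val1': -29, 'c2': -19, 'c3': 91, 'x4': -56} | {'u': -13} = {'a0': -1, 'val1': -29, 'c2': -19, 'c3': 91, 'x4': -56, 'u': -13}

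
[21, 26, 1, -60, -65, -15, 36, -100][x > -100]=[21, 26, 1, -60, -65, -15, 36]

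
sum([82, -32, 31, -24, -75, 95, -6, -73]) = 82 + (-32) + 31 + (-24) + (-75) + 95 + (-6) + (-73)
= -2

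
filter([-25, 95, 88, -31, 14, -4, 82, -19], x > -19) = [95, 88, 14, -4, 82]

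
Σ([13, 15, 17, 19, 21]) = 85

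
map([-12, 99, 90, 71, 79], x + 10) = [-2, 109, 100, 81, 89]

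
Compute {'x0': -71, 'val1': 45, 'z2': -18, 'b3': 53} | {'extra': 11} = {'x0': -71, 'val1': 45, 'z2': -18, 'b3': 53, 'extra': 11}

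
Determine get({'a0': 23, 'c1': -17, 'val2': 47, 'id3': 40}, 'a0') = 23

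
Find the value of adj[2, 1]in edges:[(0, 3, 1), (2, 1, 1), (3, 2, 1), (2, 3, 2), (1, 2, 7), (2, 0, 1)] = 1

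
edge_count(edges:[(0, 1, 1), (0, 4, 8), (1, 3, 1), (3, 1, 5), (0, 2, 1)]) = 5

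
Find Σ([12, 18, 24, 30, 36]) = 120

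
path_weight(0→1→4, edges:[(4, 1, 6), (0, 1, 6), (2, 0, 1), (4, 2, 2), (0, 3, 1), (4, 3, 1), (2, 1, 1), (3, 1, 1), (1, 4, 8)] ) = w(0→1)=6 + w(1→4)=8
= 14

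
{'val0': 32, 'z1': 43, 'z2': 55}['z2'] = 55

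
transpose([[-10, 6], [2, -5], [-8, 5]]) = [[-10, 2, -8], [6, -5, 5]]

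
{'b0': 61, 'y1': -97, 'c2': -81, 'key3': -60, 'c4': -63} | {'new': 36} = {'b0': 61, 'y1': -97, 'c2': -81, 'key3': -60, 'c4': -63, 'new': 36}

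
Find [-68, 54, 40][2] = 40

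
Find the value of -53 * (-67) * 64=227264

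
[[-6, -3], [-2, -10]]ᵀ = [[-6, -2], [-3, -10]]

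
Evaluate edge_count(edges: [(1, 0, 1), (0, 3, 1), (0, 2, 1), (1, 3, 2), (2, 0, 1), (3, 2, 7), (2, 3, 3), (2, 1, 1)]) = 8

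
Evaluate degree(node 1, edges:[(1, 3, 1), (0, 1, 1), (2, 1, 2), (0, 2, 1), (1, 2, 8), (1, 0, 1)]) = 5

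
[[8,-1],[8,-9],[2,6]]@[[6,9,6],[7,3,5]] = [[41, 69, 43], [-15, 45, 3], [54, 36, 42]]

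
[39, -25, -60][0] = 39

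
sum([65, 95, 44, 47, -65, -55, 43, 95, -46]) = 223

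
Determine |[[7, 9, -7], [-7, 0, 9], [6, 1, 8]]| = 976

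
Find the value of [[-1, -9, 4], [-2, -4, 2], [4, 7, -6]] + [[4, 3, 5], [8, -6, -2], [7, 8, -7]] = [[3, -6, 9], [6, -10, 0], [11, 15, -13]]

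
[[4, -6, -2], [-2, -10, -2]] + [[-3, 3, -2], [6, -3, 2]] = [[1, -3, -4], [4, -13, 0]]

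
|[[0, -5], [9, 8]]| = (0)*(8) - (-5)*(9)
= 45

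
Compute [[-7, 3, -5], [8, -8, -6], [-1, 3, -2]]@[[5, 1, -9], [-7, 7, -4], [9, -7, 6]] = [[-101, 49, 21], [42, -6, -76], [-44, 34, -15]]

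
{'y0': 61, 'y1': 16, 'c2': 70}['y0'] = 61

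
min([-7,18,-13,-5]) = -13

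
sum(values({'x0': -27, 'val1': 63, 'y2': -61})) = -25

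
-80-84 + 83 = -81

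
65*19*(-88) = -108680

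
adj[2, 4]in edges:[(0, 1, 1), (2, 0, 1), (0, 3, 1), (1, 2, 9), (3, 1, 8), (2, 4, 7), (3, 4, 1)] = 7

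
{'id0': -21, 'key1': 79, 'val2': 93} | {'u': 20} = {'id0': -21, 'key1': 79, 'val2': 93, 'u': 20}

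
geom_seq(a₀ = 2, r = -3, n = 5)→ [2, -6, 18, -54, 162]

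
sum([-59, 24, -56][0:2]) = -35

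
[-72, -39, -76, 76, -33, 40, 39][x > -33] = [76, 40, 39]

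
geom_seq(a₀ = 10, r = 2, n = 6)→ a_0 = 10*2^0 = 10
a_1 = 10*2^1 = 20
a_2 = 10*2^2 = 40
...
= [10, 20, 40, 80, 160, 320]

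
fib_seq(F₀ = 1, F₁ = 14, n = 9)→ [1, 14, 15, 29, 44, 73, 117, 190, 307]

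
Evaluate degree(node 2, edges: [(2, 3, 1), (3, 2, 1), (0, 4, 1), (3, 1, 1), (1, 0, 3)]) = 2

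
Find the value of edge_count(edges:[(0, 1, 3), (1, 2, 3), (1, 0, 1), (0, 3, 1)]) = 4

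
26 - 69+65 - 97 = -75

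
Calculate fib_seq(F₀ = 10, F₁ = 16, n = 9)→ F_2 = F_1 + F_0 = 26
F_3 = F_2 + F_1 = 42
F_4 = F_3 + F_2 = 68
...
= [10, 16, 26, 42, 68, 110, 178, 288, 466]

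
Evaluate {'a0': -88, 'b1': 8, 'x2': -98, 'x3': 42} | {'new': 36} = {'a0': -88, 'b1': 8, 'x2': -98, 'x3': 42, 'new': 36}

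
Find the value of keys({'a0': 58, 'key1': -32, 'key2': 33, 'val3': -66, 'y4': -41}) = ['a0', 'key1', 'key2', 'val3', 'y4']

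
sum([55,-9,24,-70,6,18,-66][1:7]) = -97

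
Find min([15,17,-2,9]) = -2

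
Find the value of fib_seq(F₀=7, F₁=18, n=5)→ F_2 = F_1 + F_0 = 25
F_3 = F_2 + F_1 = 43
F_4 = F_3 + F_2 = 68
= [7, 18, 25, 43, 68]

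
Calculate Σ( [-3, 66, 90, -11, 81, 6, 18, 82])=329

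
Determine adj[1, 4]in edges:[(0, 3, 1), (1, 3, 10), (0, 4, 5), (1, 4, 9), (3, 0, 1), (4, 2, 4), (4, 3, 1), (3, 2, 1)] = 9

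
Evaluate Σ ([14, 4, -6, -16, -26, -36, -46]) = -112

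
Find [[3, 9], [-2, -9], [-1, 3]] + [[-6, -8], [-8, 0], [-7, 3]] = [[-3, 1], [-10, -9], [-8, 6]]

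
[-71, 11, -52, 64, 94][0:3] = [-71, 11, -52]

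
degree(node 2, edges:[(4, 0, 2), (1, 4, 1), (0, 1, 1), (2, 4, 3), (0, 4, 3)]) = incident: (2,4)
= 1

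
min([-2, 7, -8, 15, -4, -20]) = -20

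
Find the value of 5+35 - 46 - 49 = -55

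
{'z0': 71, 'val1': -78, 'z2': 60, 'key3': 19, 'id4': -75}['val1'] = -78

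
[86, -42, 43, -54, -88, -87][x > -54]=keep x where x > -54: 86✓, -42✓, 43✓, -54✗, -88✗, -87✗
= [86, -42, 43]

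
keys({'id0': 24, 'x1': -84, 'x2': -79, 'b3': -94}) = ['id0', 'x1', 'x2', 'b3']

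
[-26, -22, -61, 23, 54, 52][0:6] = [-26, -22, -61, 23, 54, 52]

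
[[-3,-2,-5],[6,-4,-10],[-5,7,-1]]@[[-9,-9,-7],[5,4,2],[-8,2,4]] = [[57, 9, -3], [6, -90, -90], [88, 71, 45]]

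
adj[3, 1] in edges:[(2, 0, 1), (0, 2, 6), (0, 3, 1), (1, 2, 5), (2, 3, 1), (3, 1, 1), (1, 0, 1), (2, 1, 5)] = 1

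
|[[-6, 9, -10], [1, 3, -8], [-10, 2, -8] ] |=520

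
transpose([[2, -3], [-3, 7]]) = [[2, -3], [-3, 7]]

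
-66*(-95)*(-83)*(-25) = 13010250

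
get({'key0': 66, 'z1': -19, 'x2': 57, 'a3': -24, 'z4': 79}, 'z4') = 79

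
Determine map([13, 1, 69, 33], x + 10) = [23, 11, 79, 43]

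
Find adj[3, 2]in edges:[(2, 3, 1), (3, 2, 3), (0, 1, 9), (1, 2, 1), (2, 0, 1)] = 3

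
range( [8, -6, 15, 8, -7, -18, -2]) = 33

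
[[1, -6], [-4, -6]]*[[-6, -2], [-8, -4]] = [[42, 22], [72, 32]]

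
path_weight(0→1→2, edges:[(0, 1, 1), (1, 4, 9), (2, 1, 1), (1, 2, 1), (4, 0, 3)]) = 2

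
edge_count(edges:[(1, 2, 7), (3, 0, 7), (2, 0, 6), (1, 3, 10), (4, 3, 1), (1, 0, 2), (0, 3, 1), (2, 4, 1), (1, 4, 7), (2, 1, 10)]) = 10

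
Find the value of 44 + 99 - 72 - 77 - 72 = -78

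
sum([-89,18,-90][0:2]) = slice → [-89, 18]
(-89) + 18
= -71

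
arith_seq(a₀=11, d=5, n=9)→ a_0 = 11 + 0*5 = 11
a_1 = 11 + 1*5 = 16
a_2 = 11 + 2*5 = 21
...
= [11, 16, 21, 26, 31, 36, 41, 46, 51]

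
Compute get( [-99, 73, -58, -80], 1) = 73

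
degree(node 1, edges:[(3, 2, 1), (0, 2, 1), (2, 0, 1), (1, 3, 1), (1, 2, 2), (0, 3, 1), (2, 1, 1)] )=incident: (1,3), (1,2), (2,1)
= 3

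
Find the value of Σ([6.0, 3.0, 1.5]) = 6.0 + 3.0 + 1.5
= 10.5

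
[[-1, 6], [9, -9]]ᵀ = [[-1, 9], [6, -9]]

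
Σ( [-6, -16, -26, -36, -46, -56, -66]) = -252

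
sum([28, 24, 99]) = 151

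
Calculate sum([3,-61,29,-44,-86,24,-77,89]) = 3 + (-61) + 29 + (-44) + (-86) + 24 + (-77) + 89
= -123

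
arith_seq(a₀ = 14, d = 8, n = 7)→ [14, 22, 30, 38, 46, 54, 62]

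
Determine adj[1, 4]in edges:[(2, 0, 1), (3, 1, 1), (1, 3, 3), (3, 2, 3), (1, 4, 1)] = 1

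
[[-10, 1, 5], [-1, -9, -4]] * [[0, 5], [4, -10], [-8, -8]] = C[0][0] = (-10)*(0) + (1)*(4) + (5)*(-8) = -36
C[0][1] = (-10)*(5) + (1)*(-10) + (5)*(-8) = -100
C[1][0] = (-1)*(0) + (-9)*(4) + (-4)*(-8) = -4
C[1][1] = (-1)*(5) + (-9)*(-10) + (-4)*(-8) = 117
= [[-36, -100], [-4, 117]]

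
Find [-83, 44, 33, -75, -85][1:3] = [44, 33]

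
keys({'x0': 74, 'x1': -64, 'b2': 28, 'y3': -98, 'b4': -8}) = ['x0', 'x1', 'b2', 'y3', 'b4']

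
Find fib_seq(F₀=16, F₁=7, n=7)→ F_2 = F_1 + F_0 = 23
F_3 = F_2 + F_1 = 30
F_4 = F_3 + F_2 = 53
...
= [16, 7, 23, 30, 53, 83, 136]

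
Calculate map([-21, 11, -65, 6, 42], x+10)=-21+10=-11, 11+10=21, -65+10=-55, 6+10=16, 42+10=52
= [-11, 21, -55, 16, 52]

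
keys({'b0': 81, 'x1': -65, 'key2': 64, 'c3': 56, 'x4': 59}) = ['b0', 'x1', 'key2', 'c3', 'x4']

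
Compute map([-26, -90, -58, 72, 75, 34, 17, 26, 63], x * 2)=-26*2=-52, -90*2=-180, -58*2=-116, 72*2=144, 75*2=150, 34*2=68, 17*2=34, 26*2=52, 63*2=126
= [-52, -180, -116, 144, 150, 68, 34, 52, 126]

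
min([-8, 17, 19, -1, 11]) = -8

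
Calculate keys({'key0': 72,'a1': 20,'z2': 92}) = ['key0', 'a1', 'z2']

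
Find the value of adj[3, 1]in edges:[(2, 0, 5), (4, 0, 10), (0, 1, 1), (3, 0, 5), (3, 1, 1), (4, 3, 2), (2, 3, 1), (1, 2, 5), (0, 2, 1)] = 1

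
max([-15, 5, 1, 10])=10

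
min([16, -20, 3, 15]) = -20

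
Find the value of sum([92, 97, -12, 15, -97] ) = 92 + 97 + (-12) + 15 + (-97)
= 95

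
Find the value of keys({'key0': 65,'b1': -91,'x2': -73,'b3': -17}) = ['key0', 'b1', 'x2', 'b3']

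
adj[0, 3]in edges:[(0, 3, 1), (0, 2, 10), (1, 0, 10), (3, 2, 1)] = 1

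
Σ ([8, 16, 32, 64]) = 8 + 16 + 32 + 64
= 120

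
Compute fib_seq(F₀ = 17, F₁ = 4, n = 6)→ F_2 = F_1 + F_0 = 21
F_3 = F_2 + F_1 = 25
F_4 = F_3 + F_2 = 46
...
= [17, 4, 21, 25, 46, 71]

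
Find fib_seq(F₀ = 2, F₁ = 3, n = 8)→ F_2 = F_1 + F_0 = 5
F_3 = F_2 + F_1 = 8
F_4 = F_3 + F_2 = 13
...
= [2, 3, 5, 8, 13, 21, 34, 55]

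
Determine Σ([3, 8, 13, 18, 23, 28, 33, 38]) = 3 + 8 + 13 + 18 + 23 + 28 + 33 + 38
= 164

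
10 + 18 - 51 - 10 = -33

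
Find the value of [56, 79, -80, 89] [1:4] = [79, -80, 89]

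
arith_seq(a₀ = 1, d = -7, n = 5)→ a_0 = 1 + 0*-7 = 1
a_1 = 1 + 1*-7 = -6
a_2 = 1 + 2*-7 = -13
...
= [1, -6, -13, -20, -27]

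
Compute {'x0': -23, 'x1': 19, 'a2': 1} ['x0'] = -23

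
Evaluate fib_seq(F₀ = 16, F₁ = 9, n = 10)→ F_2 = F_1 + F_0 = 25
F_3 = F_2 + F_1 = 34
F_4 = F_3 + F_2 = 59
...
= [16, 9, 25, 34, 59, 93, 152, 245, 397, 642]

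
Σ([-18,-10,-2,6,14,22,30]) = 42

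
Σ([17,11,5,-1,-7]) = 17 + 11 + 5 + (-1) + (-7)
= 25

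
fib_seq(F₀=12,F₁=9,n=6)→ F_2 = F_1 + F_0 = 21
F_3 = F_2 + F_1 = 30
F_4 = F_3 + F_2 = 51
...
= [12, 9, 21, 30, 51, 81]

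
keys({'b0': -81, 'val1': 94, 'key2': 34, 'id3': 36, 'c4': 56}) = ['b0', 'val1', 'key2', 'id3', 'c4']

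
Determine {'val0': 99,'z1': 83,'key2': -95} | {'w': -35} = {'val0': 99, 'z1': 83, 'key2': -95, 'w': -35}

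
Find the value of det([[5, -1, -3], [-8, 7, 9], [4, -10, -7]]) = 69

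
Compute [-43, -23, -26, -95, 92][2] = -26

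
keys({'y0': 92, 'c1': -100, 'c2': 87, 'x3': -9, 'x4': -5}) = ['y0', 'c1', 'c2', 'x3', 'x4']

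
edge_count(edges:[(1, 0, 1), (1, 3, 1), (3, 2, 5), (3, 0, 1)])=4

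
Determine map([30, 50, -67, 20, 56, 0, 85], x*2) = [60, 100, -134, 40, 112, 0, 170]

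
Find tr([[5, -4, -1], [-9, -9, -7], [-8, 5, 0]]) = -4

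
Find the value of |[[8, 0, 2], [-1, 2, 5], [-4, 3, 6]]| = (1)*(8)*det([[2, 5], [3, 6]]) + (-1)*(0)*det([[-1, 5], [-4, 6]]) + (1)*(2)*det([[-1, 2], [-4, 3]])
= -24 + 0 + 10
= -14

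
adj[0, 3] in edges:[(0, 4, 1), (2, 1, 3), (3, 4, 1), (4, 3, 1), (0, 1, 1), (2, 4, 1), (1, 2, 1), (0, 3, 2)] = 2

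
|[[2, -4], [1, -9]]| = (2)*(-9) - (-4)*(1)
= -14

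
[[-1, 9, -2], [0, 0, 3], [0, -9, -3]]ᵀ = [[-1, 0, 0], [9, 0, -9], [-2, 3, -3]]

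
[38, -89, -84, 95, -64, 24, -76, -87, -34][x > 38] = [95]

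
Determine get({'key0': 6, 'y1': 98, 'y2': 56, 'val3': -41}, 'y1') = 98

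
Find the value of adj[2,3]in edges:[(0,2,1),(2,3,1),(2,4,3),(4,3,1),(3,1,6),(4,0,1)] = 1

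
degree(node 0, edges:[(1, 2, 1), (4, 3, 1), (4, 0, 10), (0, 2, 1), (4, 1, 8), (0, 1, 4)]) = incident: (4,0), (0,2), (0,1)
= 3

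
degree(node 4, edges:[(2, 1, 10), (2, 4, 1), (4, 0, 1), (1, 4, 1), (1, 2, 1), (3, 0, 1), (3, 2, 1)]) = incident: (2,4), (4,0), (1,4)
= 3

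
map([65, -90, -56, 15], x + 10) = [75, -80, -46, 25]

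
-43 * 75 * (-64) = 206400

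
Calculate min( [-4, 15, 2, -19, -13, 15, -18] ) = -19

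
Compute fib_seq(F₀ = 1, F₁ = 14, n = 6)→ F_2 = F_1 + F_0 = 15
F_3 = F_2 + F_1 = 29
F_4 = F_3 + F_2 = 44
...
= [1, 14, 15, 29, 44, 73]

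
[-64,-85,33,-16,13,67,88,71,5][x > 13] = [33, 67, 88, 71]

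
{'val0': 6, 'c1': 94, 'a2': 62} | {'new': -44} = {'val0': 6, 'c1': 94, 'a2': 62, 'new': -44}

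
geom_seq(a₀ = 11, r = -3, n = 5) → a_0 = 11*(-3)^0 = 11
a_1 = 11*(-3)^1 = -33
a_2 = 11*(-3)^2 = 99
...
= [11, -33, 99, -297, 891]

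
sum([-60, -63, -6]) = -129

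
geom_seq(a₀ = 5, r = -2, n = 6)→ a_0 = 5*(-2)^0 = 5
a_1 = 5*(-2)^1 = -10
a_2 = 5*(-2)^2 = 20
...
= [5, -10, 20, -40, 80, -160]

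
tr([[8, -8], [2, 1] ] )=diagonal: 8 + 1
= 9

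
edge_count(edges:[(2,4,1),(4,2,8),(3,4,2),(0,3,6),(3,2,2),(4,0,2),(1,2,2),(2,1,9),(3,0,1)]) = 9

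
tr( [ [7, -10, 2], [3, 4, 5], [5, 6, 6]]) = 17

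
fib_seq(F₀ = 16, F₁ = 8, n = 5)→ F_2 = F_1 + F_0 = 24
F_3 = F_2 + F_1 = 32
F_4 = F_3 + F_2 = 56
= [16, 8, 24, 32, 56]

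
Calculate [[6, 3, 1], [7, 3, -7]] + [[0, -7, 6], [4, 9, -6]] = [[6, -4, 7], [11, 12, -13]]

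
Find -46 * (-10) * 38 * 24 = 419520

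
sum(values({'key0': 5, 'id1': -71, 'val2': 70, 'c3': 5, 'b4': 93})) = 102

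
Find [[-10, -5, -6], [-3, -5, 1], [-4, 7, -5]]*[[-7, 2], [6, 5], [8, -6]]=C[0][0] = (-10)*(-7) + (-5)*(6) + (-6)*(8) = -8
C[0][1] = (-10)*(2) + (-5)*(5) + (-6)*(-6) = -9
C[1][0] = (-3)*(-7) + (-5)*(6) + (1)*(8) = -1
C[1][1] = (-3)*(2) + (-5)*(5) + (1)*(-6) = -37
C[2][0] = (-4)*(-7) + (7)*(6) + (-5)*(8) = 30
C[2][1] = (-4)*(2) + (7)*(5) + (-5)*(-6) = 57
= [[-8, -9], [-1, -37], [30, 57]]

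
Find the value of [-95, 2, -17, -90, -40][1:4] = [2, -17, -90]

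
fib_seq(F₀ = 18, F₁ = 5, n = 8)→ F_2 = F_1 + F_0 = 23
F_3 = F_2 + F_1 = 28
F_4 = F_3 + F_2 = 51
...
= [18, 5, 23, 28, 51, 79, 130, 209]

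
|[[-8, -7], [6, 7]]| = -14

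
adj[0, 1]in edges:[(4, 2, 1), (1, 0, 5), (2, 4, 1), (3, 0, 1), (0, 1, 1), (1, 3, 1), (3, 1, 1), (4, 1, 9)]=1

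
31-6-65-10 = -50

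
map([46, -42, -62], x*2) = [92, -84, -124]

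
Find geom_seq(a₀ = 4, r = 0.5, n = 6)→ a_0 = 4*0.5^0 = 4.0
a_1 = 4*0.5^1 = 2.0
a_2 = 4*0.5^2 = 1.0
...
= [4.0, 2.0, 1.0, 0.5, 0.25, 0.125]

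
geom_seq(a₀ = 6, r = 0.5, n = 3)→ [6.0, 3.0, 1.5]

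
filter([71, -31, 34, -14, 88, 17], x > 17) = [71, 34, 88]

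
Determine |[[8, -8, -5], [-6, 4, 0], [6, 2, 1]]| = (1)*(8)*det([[4, 0], [2, 1]]) + (-1)*(-8)*det([[-6, 0], [6, 1]]) + (1)*(-5)*det([[-6, 4], [6, 2]])
= 32 + -48 + 180
= 164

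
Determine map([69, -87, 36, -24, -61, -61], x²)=(69)²=4761, (-87)²=7569, (36)²=1296, (-24)²=576, (-61)²=3721, (-61)²=3721
= [4761, 7569, 1296, 576, 3721, 3721]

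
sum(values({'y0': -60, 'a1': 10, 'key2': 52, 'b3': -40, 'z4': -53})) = (-60) + 10 + 52 + (-40) + (-53)
= -91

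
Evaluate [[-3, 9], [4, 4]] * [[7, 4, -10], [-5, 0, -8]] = C[0][0] = (-3)*(7) + (9)*(-5) = -66
C[0][1] = (-3)*(4) + (9)*(0) = -12
C[0][2] = (-3)*(-10) + (9)*(-8) = -42
C[1][0] = (4)*(7) + (4)*(-5) = 8
C[1][1] = (4)*(4) + (4)*(0) = 16
C[1][2] = (4)*(-10) + (4)*(-8) = -72
= [[-66, -12, -42], [8, 16, -72]]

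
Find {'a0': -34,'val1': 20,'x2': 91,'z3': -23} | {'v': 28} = {'a0': -34, 'val1': 20, 'x2': 91, 'z3': -23, 'v': 28}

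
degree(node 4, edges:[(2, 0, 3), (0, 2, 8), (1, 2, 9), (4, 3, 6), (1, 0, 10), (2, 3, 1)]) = 1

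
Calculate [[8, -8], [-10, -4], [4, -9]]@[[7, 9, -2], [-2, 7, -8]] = C[0][0] = (8)*(7) + (-8)*(-2) = 72
C[0][1] = (8)*(9) + (-8)*(7) = 16
C[0][2] = (8)*(-2) + (-8)*(-8) = 48
C[1][0] = (-10)*(7) + (-4)*(-2) = -62
C[1][1] = (-10)*(9) + (-4)*(7) = -118
C[1][2] = (-10)*(-2) + (-4)*(-8) = 52
... (3 more cells)
= [[72, 16, 48], [-62, -118, 52], [46, -27, 64]]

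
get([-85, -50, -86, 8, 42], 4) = 42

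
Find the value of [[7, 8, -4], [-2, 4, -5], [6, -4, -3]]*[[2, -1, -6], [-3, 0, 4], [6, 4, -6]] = [[-34, -23, 14], [-46, -18, 58], [6, -18, -34]]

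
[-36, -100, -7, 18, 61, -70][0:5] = [-36, -100, -7, 18, 61]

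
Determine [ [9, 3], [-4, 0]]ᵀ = [[9, -4], [3, 0]]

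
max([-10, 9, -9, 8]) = 9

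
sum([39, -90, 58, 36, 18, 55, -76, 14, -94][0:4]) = slice → [39, -90, 58, 36]
39 + (-90) + 58 + 36
= 43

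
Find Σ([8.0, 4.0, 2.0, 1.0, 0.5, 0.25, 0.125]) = 15.875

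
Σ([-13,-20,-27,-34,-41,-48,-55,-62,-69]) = (-13) + (-20) + (-27) + (-34) + (-41) + (-48) + (-55) + (-62) + (-69)
= -369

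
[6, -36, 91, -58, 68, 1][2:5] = [91, -58, 68]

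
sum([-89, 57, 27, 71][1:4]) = 155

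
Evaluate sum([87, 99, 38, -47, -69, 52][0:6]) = 160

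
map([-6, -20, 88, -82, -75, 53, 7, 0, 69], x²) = [36, 400, 7744, 6724, 5625, 2809, 49, 0, 4761]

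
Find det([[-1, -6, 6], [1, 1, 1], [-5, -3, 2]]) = (1)*(-1)*det([[1, 1], [-3, 2]]) + (-1)*(-6)*det([[1, 1], [-5, 2]]) + (1)*(6)*det([[1, 1], [-5, -3]])
= -5 + 42 + 12
= 49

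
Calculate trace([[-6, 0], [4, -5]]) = -11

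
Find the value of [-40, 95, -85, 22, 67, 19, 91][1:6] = [95, -85, 22, 67, 19]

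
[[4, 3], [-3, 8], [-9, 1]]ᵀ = [[4, -3, -9], [3, 8, 1]]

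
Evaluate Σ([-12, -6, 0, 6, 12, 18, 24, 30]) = 72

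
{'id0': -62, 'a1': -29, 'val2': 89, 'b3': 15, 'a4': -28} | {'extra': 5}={'id0': -62, 'a1': -29, 'val2': 89, 'b3': 15, 'a4': -28, 'extra': 5}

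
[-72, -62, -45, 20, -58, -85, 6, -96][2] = -45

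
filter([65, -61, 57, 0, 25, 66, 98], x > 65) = [66, 98]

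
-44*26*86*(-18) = 1770912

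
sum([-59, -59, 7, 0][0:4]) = slice → [-59, -59, 7, 0]
(-59) + (-59) + 7 + 0
= -111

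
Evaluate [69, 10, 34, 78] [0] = 69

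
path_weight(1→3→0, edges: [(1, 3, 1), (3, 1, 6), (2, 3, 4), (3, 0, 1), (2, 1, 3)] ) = w(1→3)=1 + w(3→0)=1
= 2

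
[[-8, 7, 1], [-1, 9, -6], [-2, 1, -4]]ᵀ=[[-8, -1, -2], [7, 9, 1], [1, -6, -4]]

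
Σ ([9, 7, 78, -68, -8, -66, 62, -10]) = 9 + 7 + 78 + (-68) + (-8) + (-66) + 62 + (-10)
= 4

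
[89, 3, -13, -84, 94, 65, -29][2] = -13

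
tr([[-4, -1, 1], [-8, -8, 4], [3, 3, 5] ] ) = diagonal: (-4) + (-8) + 5
= -7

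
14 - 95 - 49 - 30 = -160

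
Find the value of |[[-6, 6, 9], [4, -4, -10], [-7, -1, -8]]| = 192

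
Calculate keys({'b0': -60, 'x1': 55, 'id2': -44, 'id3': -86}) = ['b0', 'x1', 'id2', 'id3']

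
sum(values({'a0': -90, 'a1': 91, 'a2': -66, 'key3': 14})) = (-90) + 91 + (-66) + 14
= -51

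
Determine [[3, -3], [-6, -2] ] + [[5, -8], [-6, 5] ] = [[8, -11], [-12, 3]]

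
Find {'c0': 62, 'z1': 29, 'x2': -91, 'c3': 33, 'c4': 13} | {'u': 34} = {'c0': 62, 'z1': 29, 'x2': -91, 'c3': 33, 'c4': 13, 'u': 34}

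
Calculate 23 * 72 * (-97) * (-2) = 321264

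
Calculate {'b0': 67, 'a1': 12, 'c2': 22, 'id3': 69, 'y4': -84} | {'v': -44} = {'b0': 67, 'a1': 12, 'c2': 22, 'id3': 69, 'y4': -84, 'v': -44}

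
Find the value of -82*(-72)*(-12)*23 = -1629504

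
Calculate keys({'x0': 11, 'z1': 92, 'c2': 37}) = ['x0', 'z1', 'c2']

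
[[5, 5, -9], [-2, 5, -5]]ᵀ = [[5, -2], [5, 5], [-9, -5]]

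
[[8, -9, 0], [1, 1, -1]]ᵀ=[[8, 1], [-9, 1], [0, -1]]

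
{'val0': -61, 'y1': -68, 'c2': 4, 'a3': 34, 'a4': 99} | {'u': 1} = {'val0': -61, 'y1': -68, 'c2': 4, 'a3': 34, 'a4': 99, 'u': 1}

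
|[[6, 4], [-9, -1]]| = (6)*(-1) - (4)*(-9)
= 30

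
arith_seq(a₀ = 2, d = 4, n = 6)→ a_0 = 2 + 0*4 = 2
a_1 = 2 + 1*4 = 6
a_2 = 2 + 2*4 = 10
...
= [2, 6, 10, 14, 18, 22]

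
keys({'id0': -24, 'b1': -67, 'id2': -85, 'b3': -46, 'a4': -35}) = ['id0', 'b1', 'id2', 'b3', 'a4']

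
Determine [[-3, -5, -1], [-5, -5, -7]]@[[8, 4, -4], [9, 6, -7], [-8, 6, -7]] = [[-61, -48, 54], [-29, -92, 104]]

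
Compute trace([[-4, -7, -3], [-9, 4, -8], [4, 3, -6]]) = -6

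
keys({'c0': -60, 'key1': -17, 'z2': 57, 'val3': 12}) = ['c0', 'key1', 'z2', 'val3']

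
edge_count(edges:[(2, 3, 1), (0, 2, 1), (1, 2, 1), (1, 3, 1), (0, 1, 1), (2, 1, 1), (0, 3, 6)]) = 7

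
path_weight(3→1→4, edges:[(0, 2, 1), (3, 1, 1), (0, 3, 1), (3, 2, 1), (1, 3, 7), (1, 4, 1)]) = w(3→1)=1 + w(1→4)=1
= 2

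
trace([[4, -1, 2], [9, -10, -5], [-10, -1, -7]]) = diagonal: 4 + (-10) + (-7)
= -13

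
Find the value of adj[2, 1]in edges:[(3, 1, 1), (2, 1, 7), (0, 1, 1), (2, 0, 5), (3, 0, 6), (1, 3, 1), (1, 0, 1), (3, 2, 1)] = 7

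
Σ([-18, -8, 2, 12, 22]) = 10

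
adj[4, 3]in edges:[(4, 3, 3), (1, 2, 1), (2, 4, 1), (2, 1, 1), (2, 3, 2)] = 3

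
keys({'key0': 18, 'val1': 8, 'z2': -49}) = ['key0', 'val1', 'z2']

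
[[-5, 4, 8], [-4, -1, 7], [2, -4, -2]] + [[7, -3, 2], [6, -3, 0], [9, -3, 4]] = [[2, 1, 10], [2, -4, 7], [11, -7, 2]]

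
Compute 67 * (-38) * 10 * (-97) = 2469620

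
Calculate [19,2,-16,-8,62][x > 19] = keep x where x > 19: 19✗, 2✗, -16✗, -8✗, 62✓
= [62]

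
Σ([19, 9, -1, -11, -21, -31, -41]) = 19 + 9 + (-1) + (-11) + (-21) + (-31) + (-41)
= -77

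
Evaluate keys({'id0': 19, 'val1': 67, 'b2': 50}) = ['id0', 'val1', 'b2']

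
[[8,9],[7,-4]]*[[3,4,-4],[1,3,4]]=C[0][0] = (8)*(3) + (9)*(1) = 33
C[0][1] = (8)*(4) + (9)*(3) = 59
C[0][2] = (8)*(-4) + (9)*(4) = 4
C[1][0] = (7)*(3) + (-4)*(1) = 17
C[1][1] = (7)*(4) + (-4)*(3) = 16
C[1][2] = (7)*(-4) + (-4)*(4) = -44
= [[33, 59, 4], [17, 16, -44]]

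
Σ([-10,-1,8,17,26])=40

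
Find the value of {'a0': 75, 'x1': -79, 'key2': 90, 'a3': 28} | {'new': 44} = {'a0': 75, 'x1': -79, 'key2': 90, 'a3': 28, 'new': 44}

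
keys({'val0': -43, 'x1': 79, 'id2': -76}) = ['val0', 'x1', 'id2']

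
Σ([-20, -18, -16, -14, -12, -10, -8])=-98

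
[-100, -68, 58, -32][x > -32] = keep x where x > -32: -100✗, -68✗, 58✓, -32✗
= [58]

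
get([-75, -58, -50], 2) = -50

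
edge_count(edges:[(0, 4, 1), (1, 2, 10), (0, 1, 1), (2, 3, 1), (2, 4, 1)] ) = 5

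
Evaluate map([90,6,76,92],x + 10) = 90+10=100, 6+10=16, 76+10=86, 92+10=102
= [100, 16, 86, 102]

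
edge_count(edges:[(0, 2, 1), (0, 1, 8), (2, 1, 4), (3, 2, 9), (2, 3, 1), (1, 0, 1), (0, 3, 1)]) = 7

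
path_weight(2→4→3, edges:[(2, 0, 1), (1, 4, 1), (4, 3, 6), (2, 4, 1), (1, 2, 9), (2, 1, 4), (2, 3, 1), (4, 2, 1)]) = w(2→4)=1 + w(4→3)=6
= 7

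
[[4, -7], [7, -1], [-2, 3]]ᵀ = [[4, 7, -2], [-7, -1, 3]]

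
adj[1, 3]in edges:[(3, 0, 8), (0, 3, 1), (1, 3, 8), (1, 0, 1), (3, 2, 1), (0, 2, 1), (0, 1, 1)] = 8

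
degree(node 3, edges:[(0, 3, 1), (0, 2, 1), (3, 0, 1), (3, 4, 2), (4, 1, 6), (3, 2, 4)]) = 4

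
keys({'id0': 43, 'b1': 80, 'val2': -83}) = ['id0', 'b1', 'val2']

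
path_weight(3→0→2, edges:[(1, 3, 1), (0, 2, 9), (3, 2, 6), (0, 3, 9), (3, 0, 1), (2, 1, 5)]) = 10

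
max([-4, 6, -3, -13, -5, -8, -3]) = 6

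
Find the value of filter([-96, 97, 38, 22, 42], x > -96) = [97, 38, 22, 42]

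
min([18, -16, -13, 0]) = -16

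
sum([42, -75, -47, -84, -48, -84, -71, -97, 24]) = 42 + (-75) + (-47) + (-84) + (-48) + (-84) + (-71) + (-97) + 24
= -440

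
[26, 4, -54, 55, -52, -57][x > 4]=[26, 55]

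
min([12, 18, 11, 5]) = 5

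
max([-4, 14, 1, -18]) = 14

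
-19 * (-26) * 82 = 40508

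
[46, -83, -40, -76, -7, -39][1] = -83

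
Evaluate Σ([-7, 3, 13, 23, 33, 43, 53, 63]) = (-7) + 3 + 13 + 23 + 33 + 43 + 53 + 63
= 224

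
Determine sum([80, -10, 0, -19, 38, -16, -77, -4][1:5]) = slice → [-10, 0, -19, 38]
(-10) + 0 + (-19) + 38
= 9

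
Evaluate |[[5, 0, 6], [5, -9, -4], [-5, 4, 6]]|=-340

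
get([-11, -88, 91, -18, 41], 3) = -18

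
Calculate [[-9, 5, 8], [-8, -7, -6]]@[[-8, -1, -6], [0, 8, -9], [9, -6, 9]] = C[0][0] = (-9)*(-8) + (5)*(0) + (8)*(9) = 144
C[0][1] = (-9)*(-1) + (5)*(8) + (8)*(-6) = 1
C[0][2] = (-9)*(-6) + (5)*(-9) + (8)*(9) = 81
C[1][0] = (-8)*(-8) + (-7)*(0) + (-6)*(9) = 10
C[1][1] = (-8)*(-1) + (-7)*(8) + (-6)*(-6) = -12
C[1][2] = (-8)*(-6) + (-7)*(-9) + (-6)*(9) = 57
= [[144, 1, 81], [10, -12, 57]]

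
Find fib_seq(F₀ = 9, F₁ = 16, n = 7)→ [9, 16, 25, 41, 66, 107, 173]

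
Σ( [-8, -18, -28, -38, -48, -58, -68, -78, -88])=(-8) + (-18) + (-28) + (-38) + (-48) + (-58) + (-68) + (-78) + (-88)
= -432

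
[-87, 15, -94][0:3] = [-87, 15, -94]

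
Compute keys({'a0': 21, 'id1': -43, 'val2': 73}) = ['a0', 'id1', 'val2']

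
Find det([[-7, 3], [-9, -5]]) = 62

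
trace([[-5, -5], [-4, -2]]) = diagonal: (-5) + (-2)
= -7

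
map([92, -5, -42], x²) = [8464, 25, 1764]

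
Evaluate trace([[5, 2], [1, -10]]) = -5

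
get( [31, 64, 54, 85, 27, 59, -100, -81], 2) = 54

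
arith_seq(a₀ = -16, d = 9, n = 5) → a_0 = -16 + 0*9 = -16
a_1 = -16 + 1*9 = -7
a_2 = -16 + 2*9 = 2
...
= [-16, -7, 2, 11, 20]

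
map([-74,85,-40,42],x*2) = [-148, 170, -80, 84]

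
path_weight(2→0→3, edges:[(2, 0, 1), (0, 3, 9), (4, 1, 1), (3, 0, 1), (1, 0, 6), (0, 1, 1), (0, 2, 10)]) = 10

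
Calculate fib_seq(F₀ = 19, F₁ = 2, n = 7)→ [19, 2, 21, 23, 44, 67, 111]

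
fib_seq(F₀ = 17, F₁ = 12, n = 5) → F_2 = F_1 + F_0 = 29
F_3 = F_2 + F_1 = 41
F_4 = F_3 + F_2 = 70
= [17, 12, 29, 41, 70]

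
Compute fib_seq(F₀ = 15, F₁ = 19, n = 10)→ [15, 19, 34, 53, 87, 140, 227, 367, 594, 961]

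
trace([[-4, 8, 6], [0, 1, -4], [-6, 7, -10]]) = -13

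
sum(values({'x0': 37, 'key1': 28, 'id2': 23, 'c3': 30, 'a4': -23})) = 37 + 28 + 23 + 30 + (-23)
= 95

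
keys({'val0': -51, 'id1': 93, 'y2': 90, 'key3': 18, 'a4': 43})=['val0', 'id1', 'y2', 'key3', 'a4']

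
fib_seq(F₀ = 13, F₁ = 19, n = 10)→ F_2 = F_1 + F_0 = 32
F_3 = F_2 + F_1 = 51
F_4 = F_3 + F_2 = 83
...
= [13, 19, 32, 51, 83, 134, 217, 351, 568, 919]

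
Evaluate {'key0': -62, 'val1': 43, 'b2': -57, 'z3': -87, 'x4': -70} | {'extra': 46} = {'key0': -62, 'val1': 43, 'b2': -57, 'z3': -87, 'x4': -70, 'extra': 46}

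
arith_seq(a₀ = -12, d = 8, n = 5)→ a_0 = -12 + 0*8 = -12
a_1 = -12 + 1*8 = -4
a_2 = -12 + 2*8 = 4
...
= [-12, -4, 4, 12, 20]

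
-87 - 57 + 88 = -56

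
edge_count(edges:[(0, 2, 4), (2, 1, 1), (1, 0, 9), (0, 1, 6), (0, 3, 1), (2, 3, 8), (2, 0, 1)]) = 7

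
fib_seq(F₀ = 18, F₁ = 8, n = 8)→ F_2 = F_1 + F_0 = 26
F_3 = F_2 + F_1 = 34
F_4 = F_3 + F_2 = 60
...
= [18, 8, 26, 34, 60, 94, 154, 248]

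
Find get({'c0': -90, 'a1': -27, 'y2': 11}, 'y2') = 11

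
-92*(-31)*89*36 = 9137808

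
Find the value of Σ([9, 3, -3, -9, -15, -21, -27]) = 9 + 3 + (-3) + (-9) + (-15) + (-21) + (-27)
= -63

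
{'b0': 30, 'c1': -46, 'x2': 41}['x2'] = 41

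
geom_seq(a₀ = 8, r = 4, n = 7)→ [8, 32, 128, 512, 2048, 8192, 32768]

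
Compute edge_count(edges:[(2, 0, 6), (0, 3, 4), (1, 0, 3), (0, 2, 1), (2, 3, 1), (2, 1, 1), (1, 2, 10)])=7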